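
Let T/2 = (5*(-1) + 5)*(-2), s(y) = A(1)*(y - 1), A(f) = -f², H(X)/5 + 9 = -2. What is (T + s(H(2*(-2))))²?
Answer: 3136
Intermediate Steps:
H(X) = -55 (H(X) = -45 + 5*(-2) = -45 - 10 = -55)
s(y) = 1 - y (s(y) = (-1*1²)*(y - 1) = (-1*1)*(-1 + y) = -(-1 + y) = 1 - y)
T = 0 (T = 2*((5*(-1) + 5)*(-2)) = 2*((-5 + 5)*(-2)) = 2*(0*(-2)) = 2*0 = 0)
(T + s(H(2*(-2))))² = (0 + (1 - 1*(-55)))² = (0 + (1 + 55))² = (0 + 56)² = 56² = 3136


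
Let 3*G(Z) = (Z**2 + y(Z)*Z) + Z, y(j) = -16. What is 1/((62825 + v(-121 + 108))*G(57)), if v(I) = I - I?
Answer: 1/50134350 ≈ 1.9946e-8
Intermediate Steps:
G(Z) = -5*Z + Z**2/3 (G(Z) = ((Z**2 - 16*Z) + Z)/3 = (Z**2 - 15*Z)/3 = -5*Z + Z**2/3)
v(I) = 0
1/((62825 + v(-121 + 108))*G(57)) = 1/((62825 + 0)*(((1/3)*57*(-15 + 57)))) = 1/(62825*(((1/3)*57*42))) = (1/62825)/798 = (1/62825)*(1/798) = 1/50134350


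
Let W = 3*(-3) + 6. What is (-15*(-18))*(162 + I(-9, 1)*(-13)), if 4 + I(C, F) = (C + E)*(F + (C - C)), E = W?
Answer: 99900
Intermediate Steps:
W = -3 (W = -9 + 6 = -3)
E = -3
I(C, F) = -4 + F*(-3 + C) (I(C, F) = -4 + (C - 3)*(F + (C - C)) = -4 + (-3 + C)*(F + 0) = -4 + (-3 + C)*F = -4 + F*(-3 + C))
(-15*(-18))*(162 + I(-9, 1)*(-13)) = (-15*(-18))*(162 + (-4 - 3*1 - 9*1)*(-13)) = 270*(162 + (-4 - 3 - 9)*(-13)) = 270*(162 - 16*(-13)) = 270*(162 + 208) = 270*370 = 99900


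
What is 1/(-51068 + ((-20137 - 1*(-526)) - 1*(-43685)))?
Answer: -1/26994 ≈ -3.7045e-5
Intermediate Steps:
1/(-51068 + ((-20137 - 1*(-526)) - 1*(-43685))) = 1/(-51068 + ((-20137 + 526) + 43685)) = 1/(-51068 + (-19611 + 43685)) = 1/(-51068 + 24074) = 1/(-26994) = -1/26994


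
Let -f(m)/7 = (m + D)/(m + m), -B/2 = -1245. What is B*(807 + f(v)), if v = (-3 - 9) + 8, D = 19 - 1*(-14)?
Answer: 8290455/4 ≈ 2.0726e+6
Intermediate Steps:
B = 2490 (B = -2*(-1245) = 2490)
D = 33 (D = 19 + 14 = 33)
v = -4 (v = -12 + 8 = -4)
f(m) = -7*(33 + m)/(2*m) (f(m) = -7*(m + 33)/(m + m) = -7*(33 + m)/(2*m))
B*(807 + f(v)) = 2490*(807 + (7/2)*(-33 - 1*(-4))/(-4)) = 2490*(807 + (7/2)*(-1/4)*(-33 + 4)) = 2490*(807 + (7/2)*(-1/4)*(-29)) = 2490*(807 + 203/8) = 2490*(6659/8) = 8290455/4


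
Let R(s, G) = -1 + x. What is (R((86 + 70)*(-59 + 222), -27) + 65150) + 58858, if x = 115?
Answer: 124122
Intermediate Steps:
R(s, G) = 114 (R(s, G) = -1 + 115 = 114)
(R((86 + 70)*(-59 + 222), -27) + 65150) + 58858 = (114 + 65150) + 58858 = 65264 + 58858 = 124122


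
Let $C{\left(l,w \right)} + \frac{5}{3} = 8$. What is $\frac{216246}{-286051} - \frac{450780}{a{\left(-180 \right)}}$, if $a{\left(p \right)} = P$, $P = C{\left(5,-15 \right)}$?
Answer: $- \frac{16819231218}{236303} \approx -71177.0$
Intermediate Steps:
$C{\left(l,w \right)} = \frac{19}{3}$ ($C{\left(l,w \right)} = - \frac{5}{3} + 8 = \frac{19}{3}$)
$P = \frac{19}{3} \approx 6.3333$
$a{\left(p \right)} = \frac{19}{3}$
$\frac{216246}{-286051} - \frac{450780}{a{\left(-180 \right)}} = \frac{216246}{-286051} - \frac{450780}{\frac{19}{3}} = 216246 \left(- \frac{1}{286051}\right) - \frac{1352340}{19} = - \frac{9402}{12437} - \frac{1352340}{19} = - \frac{16819231218}{236303}$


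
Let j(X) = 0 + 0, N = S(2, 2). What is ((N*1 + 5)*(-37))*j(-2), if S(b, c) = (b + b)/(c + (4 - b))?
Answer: 0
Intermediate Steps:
S(b, c) = 2*b/(4 + c - b) (S(b, c) = (2*b)/(4 + c - b) = 2*b/(4 + c - b))
N = 1 (N = 2*2/(4 + 2 - 1*2) = 2*2/(4 + 2 - 2) = 2*2/4 = 2*2*(1/4) = 1)
j(X) = 0
((N*1 + 5)*(-37))*j(-2) = ((1*1 + 5)*(-37))*0 = ((1 + 5)*(-37))*0 = (6*(-37))*0 = -222*0 = 0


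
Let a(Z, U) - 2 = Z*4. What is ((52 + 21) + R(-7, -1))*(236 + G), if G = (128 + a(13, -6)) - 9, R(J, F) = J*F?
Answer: 32720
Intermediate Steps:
a(Z, U) = 2 + 4*Z (a(Z, U) = 2 + Z*4 = 2 + 4*Z)
R(J, F) = F*J
G = 173 (G = (128 + (2 + 4*13)) - 9 = (128 + (2 + 52)) - 9 = (128 + 54) - 9 = 182 - 9 = 173)
((52 + 21) + R(-7, -1))*(236 + G) = ((52 + 21) - 1*(-7))*(236 + 173) = (73 + 7)*409 = 80*409 = 32720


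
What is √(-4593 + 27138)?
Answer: 3*√2505 ≈ 150.15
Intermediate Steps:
√(-4593 + 27138) = √22545 = 3*√2505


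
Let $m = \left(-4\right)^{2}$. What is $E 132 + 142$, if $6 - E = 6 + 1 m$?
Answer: $-1970$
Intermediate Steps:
$m = 16$
$E = -16$ ($E = 6 - \left(6 + 1 \cdot 16\right) = 6 - \left(6 + 16\right) = 6 - 22 = -16$)
$E 132 + 142 = \left(-16\right) 132 + 142 = -2112 + 142 = -1970$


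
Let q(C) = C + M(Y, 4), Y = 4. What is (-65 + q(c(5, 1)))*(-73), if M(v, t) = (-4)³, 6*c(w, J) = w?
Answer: 56137/6 ≈ 9356.2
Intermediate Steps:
c(w, J) = w/6
M(v, t) = -64
q(C) = -64 + C (q(C) = C - 64 = -64 + C)
(-65 + q(c(5, 1)))*(-73) = (-65 + (-64 + (⅙)*5))*(-73) = (-65 + (-64 + ⅚))*(-73) = (-65 - 379/6)*(-73) = -769/6*(-73) = 56137/6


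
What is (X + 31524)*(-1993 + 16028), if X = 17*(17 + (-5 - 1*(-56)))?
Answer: 458663800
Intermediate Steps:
X = 1156 (X = 17*(17 + (-5 + 56)) = 17*(17 + 51) = 17*68 = 1156)
(X + 31524)*(-1993 + 16028) = (1156 + 31524)*(-1993 + 16028) = 32680*14035 = 458663800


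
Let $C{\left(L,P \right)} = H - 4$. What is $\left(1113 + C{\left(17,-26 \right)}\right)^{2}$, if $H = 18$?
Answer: $1270129$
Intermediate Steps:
$C{\left(L,P \right)} = 14$ ($C{\left(L,P \right)} = 18 - 4 = 14$)
$\left(1113 + C{\left(17,-26 \right)}\right)^{2} = \left(1113 + 14\right)^{2} = 1127^{2} = 1270129$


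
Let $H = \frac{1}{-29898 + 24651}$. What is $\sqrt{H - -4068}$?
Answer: $\frac{\sqrt{12444015485}}{1749} \approx 63.781$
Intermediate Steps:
$H = - \frac{1}{5247}$ ($H = \frac{1}{-5247} = - \frac{1}{5247} \approx -0.00019059$)
$\sqrt{H - -4068} = \sqrt{- \frac{1}{5247} - -4068} = \sqrt{- \frac{1}{5247} + 4068} = \sqrt{\frac{21344795}{5247}} = \frac{\sqrt{12444015485}}{1749}$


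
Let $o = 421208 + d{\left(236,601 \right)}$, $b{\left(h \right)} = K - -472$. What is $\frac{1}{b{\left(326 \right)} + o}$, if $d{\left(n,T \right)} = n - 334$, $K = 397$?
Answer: $\frac{1}{421979} \approx 2.3698 \cdot 10^{-6}$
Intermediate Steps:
$d{\left(n,T \right)} = -334 + n$
$b{\left(h \right)} = 869$ ($b{\left(h \right)} = 397 - -472 = 397 + 472 = 869$)
$o = 421110$ ($o = 421208 + \left(-334 + 236\right) = 421208 - 98 = 421110$)
$\frac{1}{b{\left(326 \right)} + o} = \frac{1}{869 + 421110} = \frac{1}{421979}$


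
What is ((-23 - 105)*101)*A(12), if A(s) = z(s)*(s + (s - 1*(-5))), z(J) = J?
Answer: -4498944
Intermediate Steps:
A(s) = s*(5 + 2*s) (A(s) = s*(s + (s - 1*(-5))) = s*(s + (s + 5)) = s*(s + (5 + s)) = s*(5 + 2*s))
((-23 - 105)*101)*A(12) = ((-23 - 105)*101)*(12*(5 + 2*12)) = (-128*101)*(12*(5 + 24)) = -155136*29 = -12928*348 = -4498944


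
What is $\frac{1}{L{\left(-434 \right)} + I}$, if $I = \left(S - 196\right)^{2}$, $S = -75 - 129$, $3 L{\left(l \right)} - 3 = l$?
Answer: $\frac{3}{479569} \approx 6.2556 \cdot 10^{-6}$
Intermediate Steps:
$L{\left(l \right)} = 1 + \frac{l}{3}$
$S = -204$
$I = 160000$ ($I = \left(-204 - 196\right)^{2} = \left(-400\right)^{2} = 160000$)
$\frac{1}{L{\left(-434 \right)} + I} = \frac{1}{\left(1 + \frac{1}{3} \left(-434\right)\right) + 160000} = \frac{1}{\left(1 - \frac{434}{3}\right) + 160000} = \frac{1}{- \frac{431}{3} + 160000} = \frac{1}{\frac{479569}{3}} = \frac{3}{479569}$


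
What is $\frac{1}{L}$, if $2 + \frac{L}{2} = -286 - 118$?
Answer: $- \frac{1}{812} \approx -0.0012315$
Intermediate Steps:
$L = -812$ ($L = -4 + 2 \left(-286 - 118\right) = -4 + 2 \left(-404\right) = -4 - 808 = -812$)
$\frac{1}{L} = \frac{1}{-812} = - \frac{1}{812}$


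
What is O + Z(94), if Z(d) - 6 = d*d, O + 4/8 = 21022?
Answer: 59727/2 ≈ 29864.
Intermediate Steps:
O = 42043/2 (O = -½ + 21022 = 42043/2 ≈ 21022.)
Z(d) = 6 + d² (Z(d) = 6 + d*d = 6 + d²)
O + Z(94) = 42043/2 + (6 + 94²) = 42043/2 + (6 + 8836) = 42043/2 + 8842 = 59727/2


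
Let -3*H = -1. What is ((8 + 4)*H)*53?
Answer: 212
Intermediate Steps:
H = 1/3 (H = -1/3*(-1) = 1/3 ≈ 0.33333)
((8 + 4)*H)*53 = ((8 + 4)*(1/3))*53 = (12*(1/3))*53 = 4*53 = 212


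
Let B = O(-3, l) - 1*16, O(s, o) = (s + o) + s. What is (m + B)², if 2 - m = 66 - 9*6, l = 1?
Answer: 961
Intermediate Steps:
O(s, o) = o + 2*s (O(s, o) = (o + s) + s = o + 2*s)
m = -10 (m = 2 - (66 - 9*6) = 2 - (66 - 54) = 2 - 1*12 = 2 - 12 = -10)
B = -21 (B = (1 + 2*(-3)) - 1*16 = (1 - 6) - 16 = -5 - 16 = -21)
(m + B)² = (-10 - 21)² = (-31)² = 961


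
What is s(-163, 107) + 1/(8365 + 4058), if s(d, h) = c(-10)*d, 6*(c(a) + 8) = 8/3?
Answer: 45898847/37269 ≈ 1231.6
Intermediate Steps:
c(a) = -68/9 (c(a) = -8 + (8/3)/6 = -8 + (8*(⅓))/6 = -8 + (⅙)*(8/3) = -8 + 4/9 = -68/9)
s(d, h) = -68*d/9
s(-163, 107) + 1/(8365 + 4058) = -68/9*(-163) + 1/(8365 + 4058) = 11084/9 + 1/12423 = 45898847/37269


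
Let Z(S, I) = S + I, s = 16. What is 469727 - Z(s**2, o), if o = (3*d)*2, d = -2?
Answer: 469483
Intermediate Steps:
o = -12 (o = (3*(-2))*2 = -6*2 = -12)
Z(S, I) = I + S
469727 - Z(s**2, o) = 469727 - (-12 + 16**2) = 469727 - (-12 + 256) = 469727 - 1*244 = 469727 - 244 = 469483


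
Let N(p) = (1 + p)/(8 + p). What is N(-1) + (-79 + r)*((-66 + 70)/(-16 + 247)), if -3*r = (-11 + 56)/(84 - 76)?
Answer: -647/462 ≈ -1.4004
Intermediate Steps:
r = -15/8 (r = -(-11 + 56)/(3*(84 - 76)) = -15/8 ≈ -1.8750)
N(p) = (1 + p)/(8 + p)
N(-1) + (-79 + r)*((-66 + 70)/(-16 + 247)) = (1 - 1)/(8 - 1) + (-79 - 15/8)*((-66 + 70)/(-16 + 247)) = 0/7 - 647/(2*231) = (⅐)*0 - 647/(2*231) = 0 - 647/8*4/231 = 0 - 647/462 = -647/462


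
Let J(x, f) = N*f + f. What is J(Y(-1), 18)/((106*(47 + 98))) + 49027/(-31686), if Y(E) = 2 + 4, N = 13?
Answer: -372780059/243506910 ≈ -1.5309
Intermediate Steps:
Y(E) = 6
J(x, f) = 14*f (J(x, f) = 13*f + f = 14*f)
J(Y(-1), 18)/((106*(47 + 98))) + 49027/(-31686) = (14*18)/((106*(47 + 98))) + 49027/(-31686) = 252/((106*145)) + 49027*(-1/31686) = 252/15370 - 49027/31686 = 252*(1/15370) - 49027/31686 = 126/7685 - 49027/31686 = -372780059/243506910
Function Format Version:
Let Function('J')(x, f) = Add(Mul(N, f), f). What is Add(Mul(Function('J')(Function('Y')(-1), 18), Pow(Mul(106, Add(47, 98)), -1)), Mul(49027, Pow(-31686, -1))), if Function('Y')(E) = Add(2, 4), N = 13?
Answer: Rational(-372780059, 243506910) ≈ -1.5309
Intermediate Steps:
Function('Y')(E) = 6
Function('J')(x, f) = Mul(14, f) (Function('J')(x, f) = Add(Mul(13, f), f) = Mul(14, f))
Add(Mul(Function('J')(Function('Y')(-1), 18), Pow(Mul(106, Add(47, 98)), -1)), Mul(49027, Pow(-31686, -1))) = Add(Mul(Mul(14, 18), Pow(Mul(106, Add(47, 98)), -1)), Mul(49027, Pow(-31686, -1))) = Add(Mul(252, Pow(Mul(106, 145), -1)), Mul(49027, Rational(-1, 31686))) = Add(Mul(252, Pow(15370, -1)), Rational(-49027, 31686)) = Add(Mul(252, Rational(1, 15370)), Rational(-49027, 31686)) = Add(Rational(126, 7685), Rational(-49027, 31686)) = Rational(-372780059, 243506910)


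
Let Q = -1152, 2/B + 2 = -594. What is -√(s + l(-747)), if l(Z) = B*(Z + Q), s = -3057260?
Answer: -I*√271496351138/298 ≈ -1748.5*I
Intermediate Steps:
B = -1/298 (B = 2/(-2 - 594) = 2/(-596) = 2*(-1/596) = -1/298 ≈ -0.0033557)
l(Z) = 576/149 - Z/298 (l(Z) = -(Z - 1152)/298 = -(-1152 + Z)/298 = 576/149 - Z/298)
-√(s + l(-747)) = -√(-3057260 + (576/149 - 1/298*(-747))) = -√(-3057260 + (576/149 + 747/298)) = -√(-3057260 + 1899/298) = -√(-911061581/298) = -I*√271496351138/298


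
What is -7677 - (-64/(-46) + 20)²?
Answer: -4303197/529 ≈ -8134.6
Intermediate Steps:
-7677 - (-64/(-46) + 20)² = -7677 - (-64*(-1/46) + 20)² = -7677 - (32/23 + 20)² = -7677 - (492/23)² = -7677 - 1*242064/529 = -7677 - 242064/529 = -4303197/529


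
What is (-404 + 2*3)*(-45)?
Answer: 17910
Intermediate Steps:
(-404 + 2*3)*(-45) = (-404 + 6)*(-45) = -398*(-45) = 17910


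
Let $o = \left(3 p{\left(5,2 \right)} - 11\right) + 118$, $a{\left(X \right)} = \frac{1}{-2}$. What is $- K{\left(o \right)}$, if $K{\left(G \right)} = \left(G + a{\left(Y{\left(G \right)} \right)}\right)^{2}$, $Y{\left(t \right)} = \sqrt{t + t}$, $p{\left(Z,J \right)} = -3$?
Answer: $- \frac{38025}{4} \approx -9506.3$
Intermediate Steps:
$Y{\left(t \right)} = \sqrt{2} \sqrt{t}$ ($Y{\left(t \right)} = \sqrt{2 t} = \sqrt{2} \sqrt{t}$)
$a{\left(X \right)} = - \frac{1}{2}$
$o = 98$ ($o = \left(3 \left(-3\right) - 11\right) + 118 = \left(-9 - 11\right) + 118 = -20 + 118 = 98$)
$K{\left(G \right)} = \left(- \frac{1}{2} + G\right)^{2}$ ($K{\left(G \right)} = \left(G - \frac{1}{2}\right)^{2} = \left(- \frac{1}{2} + G\right)^{2}$)
$- K{\left(o \right)} = - \frac{\left(-1 + 2 \cdot 98\right)^{2}}{4} = - \frac{\left(-1 + 196\right)^{2}}{4} = - \frac{195^{2}}{4} = - \frac{38025}{4}$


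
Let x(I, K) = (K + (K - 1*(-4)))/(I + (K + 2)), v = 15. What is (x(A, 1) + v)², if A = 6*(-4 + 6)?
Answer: 5929/25 ≈ 237.16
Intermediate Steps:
A = 12 (A = 6*2 = 12)
x(I, K) = (4 + 2*K)/(2 + I + K) (x(I, K) = (K + (K + 4))/(I + (2 + K)) = (K + (4 + K))/(2 + I + K) = (4 + 2*K)/(2 + I + K))
(x(A, 1) + v)² = (2*(2 + 1)/(2 + 12 + 1) + 15)² = (2*3/15 + 15)² = (2*(1/15)*3 + 15)² = (⅖ + 15)² = (77/5)² = 5929/25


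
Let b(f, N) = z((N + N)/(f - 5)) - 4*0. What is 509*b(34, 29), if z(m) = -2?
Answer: -1018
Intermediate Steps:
b(f, N) = -2 (b(f, N) = -2 - 4*0 = -2 + 0 = -2)
509*b(34, 29) = 509*(-2) = -1018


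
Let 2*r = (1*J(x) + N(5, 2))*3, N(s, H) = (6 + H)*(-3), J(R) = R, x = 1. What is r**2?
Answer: 4761/4 ≈ 1190.3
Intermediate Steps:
N(s, H) = -18 - 3*H
r = -69/2 (r = ((1*1 + (-18 - 3*2))*3)/2 = ((1 + (-18 - 6))*3)/2 = ((1 - 24)*3)/2 = (-23*3)/2 = (1/2)*(-69) = -69/2 ≈ -34.500)
r**2 = (-69/2)**2 = 4761/4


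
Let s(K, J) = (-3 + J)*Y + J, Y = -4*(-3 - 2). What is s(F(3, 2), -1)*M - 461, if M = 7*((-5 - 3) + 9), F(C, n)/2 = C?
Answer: -1028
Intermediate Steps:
F(C, n) = 2*C
Y = 20 (Y = -4*(-5) = 20)
s(K, J) = -60 + 21*J (s(K, J) = (-3 + J)*20 + J = (-60 + 20*J) + J = -60 + 21*J)
M = 7 (M = 7*(-8 + 9) = 7*1 = 7)
s(F(3, 2), -1)*M - 461 = (-60 + 21*(-1))*7 - 461 = (-60 - 21)*7 - 461 = -81*7 - 461 = -567 - 461 = -1028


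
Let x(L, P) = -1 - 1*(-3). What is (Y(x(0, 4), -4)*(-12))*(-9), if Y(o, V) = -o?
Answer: -216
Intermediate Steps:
x(L, P) = 2 (x(L, P) = -1 + 3 = 2)
(Y(x(0, 4), -4)*(-12))*(-9) = (-1*2*(-12))*(-9) = -2*(-12)*(-9) = 24*(-9) = -216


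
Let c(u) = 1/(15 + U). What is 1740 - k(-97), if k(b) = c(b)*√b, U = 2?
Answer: 1740 - I*√97/17 ≈ 1740.0 - 0.57934*I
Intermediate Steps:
c(u) = 1/17 (c(u) = 1/(15 + 2) = 1/17)
k(b) = √b/17
1740 - k(-97) = 1740 - √(-97)/17 = 1740 - I*√97/17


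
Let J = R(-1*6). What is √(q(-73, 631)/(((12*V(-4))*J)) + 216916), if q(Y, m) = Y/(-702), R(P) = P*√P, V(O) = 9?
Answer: √(15393178434816 + 1898*I*√6)/8424 ≈ 465.74 + 7.0333e-8*I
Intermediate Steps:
R(P) = P^(3/2)
q(Y, m) = -Y/702 (q(Y, m) = Y*(-1/702) = -Y/702)
J = -6*I*√6 (J = (-1*6)^(3/2) = (-6)^(3/2) = -6*I*√6 ≈ -14.697*I)
√(q(-73, 631)/(((12*V(-4))*J)) + 216916) = √((-1/702*(-73))/(((12*9)*(-6*I*√6))) + 216916) = √(73/(702*((108*(-6*I*√6)))) + 216916) = √(73/(702*((-648*I*√6))) + 216916) = √(73*(I*√6/3888)/702 + 216916) = √(73*I*√6/2729376 + 216916) = √(216916 + 73*I*√6/2729376)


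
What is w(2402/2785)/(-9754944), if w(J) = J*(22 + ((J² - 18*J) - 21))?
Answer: 128370603631/105358695183012000 ≈ 1.2184e-6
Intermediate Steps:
w(J) = J*(1 + J² - 18*J) (w(J) = J*(22 + (-21 + J² - 18*J)) = J*(1 + J² - 18*J))
w(2402/2785)/(-9754944) = ((2402/2785)*(1 + (2402/2785)² - 43236/2785))/(-9754944) = ((2402*(1/2785))*(1 + (2402*(1/2785))² - 43236/2785))*(-1/9754944) = (2402*(1 + (2402/2785)² - 18*2402/2785)/2785)*(-1/9754944) = (2402*(1 + 5769604/7756225 - 43236/2785)/2785)*(-1/9754944) = ((2402/2785)*(-106886431/7756225))*(-1/9754944) = -256741207262/21601086625*(-1/9754944) = 128370603631/105358695183012000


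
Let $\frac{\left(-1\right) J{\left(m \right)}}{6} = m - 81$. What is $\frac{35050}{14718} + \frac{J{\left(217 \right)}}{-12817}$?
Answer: $\frac{230622869}{94320303} \approx 2.4451$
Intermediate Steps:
$J{\left(m \right)} = 486 - 6 m$ ($J{\left(m \right)} = - 6 \left(m - 81\right) = - 6 \left(-81 + m\right) = 486 - 6 m$)
$\frac{35050}{14718} + \frac{J{\left(217 \right)}}{-12817} = \frac{35050}{14718} + \frac{486 - 1302}{-12817} = 35050 \cdot \frac{1}{14718} + \left(486 - 1302\right) \left(- \frac{1}{12817}\right) = \frac{17525}{7359} - - \frac{816}{12817} = \frac{17525}{7359} + \frac{816}{12817} = \frac{230622869}{94320303}$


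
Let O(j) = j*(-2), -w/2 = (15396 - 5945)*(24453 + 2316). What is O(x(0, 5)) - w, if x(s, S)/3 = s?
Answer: 505987638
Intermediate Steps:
x(s, S) = 3*s
w = -505987638 (w = -2*(15396 - 5945)*(24453 + 2316) = -18902*26769 = -2*252993819 = -505987638)
O(j) = -2*j
O(x(0, 5)) - w = -6*0 - 1*(-505987638) = -2*0 + 505987638 = 0 + 505987638 = 505987638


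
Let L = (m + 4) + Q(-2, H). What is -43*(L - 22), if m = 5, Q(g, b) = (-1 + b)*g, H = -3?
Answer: 215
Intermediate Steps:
Q(g, b) = g*(-1 + b)
L = 17 (L = (5 + 4) - 2*(-1 - 3) = 9 - 2*(-4) = 9 + 8 = 17)
-43*(L - 22) = -43*(17 - 22) = -43*(-5) = 215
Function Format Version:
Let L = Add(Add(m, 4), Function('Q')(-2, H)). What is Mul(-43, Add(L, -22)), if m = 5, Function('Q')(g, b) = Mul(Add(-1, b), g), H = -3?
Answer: 215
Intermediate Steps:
Function('Q')(g, b) = Mul(g, Add(-1, b))
L = 17 (L = Add(Add(5, 4), Mul(-2, Add(-1, -3))) = Add(9, Mul(-2, -4)) = Add(9, 8) = 17)
Mul(-43, Add(L, -22)) = Mul(-43, Add(17, -22)) = Mul(-43, -5) = 215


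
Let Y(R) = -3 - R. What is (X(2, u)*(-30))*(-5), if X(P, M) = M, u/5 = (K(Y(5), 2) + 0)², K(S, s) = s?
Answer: 3000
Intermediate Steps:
u = 20 (u = 5*(2 + 0)² = 5*2² = 5*4 = 20)
(X(2, u)*(-30))*(-5) = (20*(-30))*(-5) = -600*(-5) = 3000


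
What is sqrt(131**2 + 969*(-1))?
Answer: 8*sqrt(253) ≈ 127.25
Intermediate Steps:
sqrt(131**2 + 969*(-1)) = sqrt(17161 - 969) = sqrt(16192) = 8*sqrt(253)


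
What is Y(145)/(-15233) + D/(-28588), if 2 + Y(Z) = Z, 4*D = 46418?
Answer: -361718865/870962008 ≈ -0.41531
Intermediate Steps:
D = 23209/2 (D = (1/4)*46418 = 23209/2 ≈ 11605.)
Y(Z) = -2 + Z
Y(145)/(-15233) + D/(-28588) = (-2 + 145)/(-15233) + (23209/2)/(-28588) = 143*(-1/15233) + (23209/2)*(-1/28588) = -143/15233 - 23209/57176 = -361718865/870962008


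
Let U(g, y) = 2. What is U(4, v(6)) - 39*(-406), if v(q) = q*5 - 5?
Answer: 15836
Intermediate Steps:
v(q) = -5 + 5*q (v(q) = 5*q - 5 = -5 + 5*q)
U(4, v(6)) - 39*(-406) = 2 - 39*(-406) = 2 + 15834 = 15836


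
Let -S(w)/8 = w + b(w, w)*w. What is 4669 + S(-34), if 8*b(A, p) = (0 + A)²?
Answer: 44245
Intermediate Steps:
b(A, p) = A²/8 (b(A, p) = (0 + A)²/8 = A²/8)
S(w) = -w³ - 8*w (S(w) = -8*(w + (w²/8)*w) = -8*(w + w³/8) = -w³ - 8*w)
4669 + S(-34) = 4669 - 1*(-34)*(8 + (-34)²) = 4669 - 1*(-34)*(8 + 1156) = 4669 - 1*(-34)*1164 = 4669 + 39576 = 44245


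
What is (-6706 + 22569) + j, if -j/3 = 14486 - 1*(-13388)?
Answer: -67759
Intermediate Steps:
j = -83622 (j = -3*(14486 - 1*(-13388)) = -3*(14486 + 13388) = -3*27874 = -83622)
(-6706 + 22569) + j = (-6706 + 22569) - 83622 = 15863 - 83622 = -67759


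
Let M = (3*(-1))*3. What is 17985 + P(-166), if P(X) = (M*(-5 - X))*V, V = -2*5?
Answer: 32475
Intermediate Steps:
M = -9 (M = -3*3 = -9)
V = -10
P(X) = -450 - 90*X (P(X) = -9*(-5 - X)*(-10) = (45 + 9*X)*(-10) = -450 - 90*X)
17985 + P(-166) = 17985 + (-450 - 90*(-166)) = 17985 + (-450 + 14940) = 17985 + 14490 = 32475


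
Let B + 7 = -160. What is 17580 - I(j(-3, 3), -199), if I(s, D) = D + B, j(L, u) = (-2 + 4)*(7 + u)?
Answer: 17946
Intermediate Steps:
B = -167 (B = -7 - 160 = -167)
j(L, u) = 14 + 2*u (j(L, u) = 2*(7 + u) = 14 + 2*u)
I(s, D) = -167 + D (I(s, D) = D - 167 = -167 + D)
17580 - I(j(-3, 3), -199) = 17580 - (-167 - 199) = 17580 - 1*(-366) = 17580 + 366 = 17946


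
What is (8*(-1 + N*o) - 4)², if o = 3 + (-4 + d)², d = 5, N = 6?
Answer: 32400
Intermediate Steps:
o = 4 (o = 3 + (-4 + 5)² = 3 + 1² = 3 + 1 = 4)
(8*(-1 + N*o) - 4)² = (8*(-1 + 6*4) - 4)² = (8*(-1 + 24) - 4)² = (8*23 - 4)² = (184 - 4)² = 180² = 32400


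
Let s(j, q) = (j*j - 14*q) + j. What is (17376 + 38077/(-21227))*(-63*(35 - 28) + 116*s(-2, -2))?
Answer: 1120790113725/21227 ≈ 5.2800e+7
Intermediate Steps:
s(j, q) = j + j² - 14*q (s(j, q) = (j² - 14*q) + j = j + j² - 14*q)
(17376 + 38077/(-21227))*(-63*(35 - 28) + 116*s(-2, -2)) = (17376 + 38077/(-21227))*(-63*(35 - 28) + 116*(-2 + (-2)² - 14*(-2))) = (17376 + 38077*(-1/21227))*(-63*7 + 116*(-2 + 4 + 28)) = (17376 - 38077/21227)*(-441 + 116*30) = 368802275*(-441 + 3480)/21227 = (368802275/21227)*3039 = 1120790113725/21227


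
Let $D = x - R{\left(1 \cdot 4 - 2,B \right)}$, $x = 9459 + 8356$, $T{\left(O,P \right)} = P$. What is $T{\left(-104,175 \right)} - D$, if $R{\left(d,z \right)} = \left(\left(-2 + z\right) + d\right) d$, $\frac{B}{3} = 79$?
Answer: $-17166$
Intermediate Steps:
$B = 237$ ($B = 3 \cdot 79 = 237$)
$R{\left(d,z \right)} = d \left(-2 + d + z\right)$ ($R{\left(d,z \right)} = \left(-2 + d + z\right) d = d \left(-2 + d + z\right)$)
$x = 17815$
$D = 17341$ ($D = 17815 - \left(1 \cdot 4 - 2\right) \left(-2 + \left(1 \cdot 4 - 2\right) + 237\right) = 17815 - \left(4 - 2\right) \left(-2 + \left(4 - 2\right) + 237\right) = 17815 - 2 \left(-2 + 2 + 237\right) = 17815 - 2 \cdot 237 = 17815 - 474 = 17341$)
$T{\left(-104,175 \right)} - D = 175 - 17341 = -17166$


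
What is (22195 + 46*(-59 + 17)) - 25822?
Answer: -5559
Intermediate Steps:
(22195 + 46*(-59 + 17)) - 25822 = (22195 + 46*(-42)) - 25822 = (22195 - 1932) - 25822 = 20263 - 25822 = -5559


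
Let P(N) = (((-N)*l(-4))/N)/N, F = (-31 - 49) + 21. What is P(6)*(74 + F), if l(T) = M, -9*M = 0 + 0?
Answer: 0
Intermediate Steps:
M = 0 (M = -(0 + 0)/9 = -1/9*0 = 0)
l(T) = 0
F = -59 (F = -80 + 21 = -59)
P(N) = 0 (P(N) = ((-N*0)/N)/N = (0/N)/N = 0/N = 0)
P(6)*(74 + F) = 0*(74 - 59) = 0*15 = 0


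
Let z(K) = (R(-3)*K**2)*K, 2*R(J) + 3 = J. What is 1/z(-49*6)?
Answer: 1/76236552 ≈ 1.3117e-8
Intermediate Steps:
R(J) = -3/2 + J/2
z(K) = -3*K**3 (z(K) = ((-3/2 + (1/2)*(-3))*K**2)*K = ((-3/2 - 3/2)*K**2)*K = (-3*K**2)*K = -3*K**3)
1/z(-49*6) = 1/(-3*(-49*6)**3) = 1/(-3*(-294)**3) = 1/(-3*(-25412184)) = 1/76236552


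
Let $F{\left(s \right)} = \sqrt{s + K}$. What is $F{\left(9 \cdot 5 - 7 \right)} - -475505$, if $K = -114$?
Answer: $475505 + 2 i \sqrt{19} \approx 4.7551 \cdot 10^{5} + 8.7178 i$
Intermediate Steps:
$F{\left(s \right)} = \sqrt{-114 + s}$ ($F{\left(s \right)} = \sqrt{s - 114} = \sqrt{-114 + s}$)
$F{\left(9 \cdot 5 - 7 \right)} - -475505 = \sqrt{-114 + \left(9 \cdot 5 - 7\right)} - -475505 = \sqrt{-114 + \left(45 - 7\right)} + 475505 = \sqrt{-114 + 38} + 475505 = \sqrt{-76} + 475505 = 2 i \sqrt{19} + 475505 = 475505 + 2 i \sqrt{19}$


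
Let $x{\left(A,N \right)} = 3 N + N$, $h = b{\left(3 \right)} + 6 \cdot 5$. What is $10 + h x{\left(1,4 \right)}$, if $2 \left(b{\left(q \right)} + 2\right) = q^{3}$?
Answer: $674$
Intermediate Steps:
$b{\left(q \right)} = -2 + \frac{q^{3}}{2}$
$h = \frac{83}{2}$ ($h = \left(-2 + \frac{3^{3}}{2}\right) + 6 \cdot 5 = \left(-2 + \frac{1}{2} \cdot 27\right) + 30 = \left(-2 + \frac{27}{2}\right) + 30 = \frac{23}{2} + 30 = \frac{83}{2} \approx 41.5$)
$x{\left(A,N \right)} = 4 N$
$10 + h x{\left(1,4 \right)} = 10 + \frac{83 \cdot 4 \cdot 4}{2} = 10 + \frac{83}{2} \cdot 16 = 10 + 664 = 674$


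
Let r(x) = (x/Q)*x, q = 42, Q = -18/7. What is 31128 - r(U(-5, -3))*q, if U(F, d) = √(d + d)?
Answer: 31030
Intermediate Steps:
U(F, d) = √2*√d (U(F, d) = √(2*d) = √2*√d)
Q = -18/7 (Q = -18*⅐ = -18/7 ≈ -2.5714)
r(x) = -7*x²/18 (r(x) = (x/(-18/7))*x = (x*(-7/18))*x = (-7*x/18)*x = -7*x²/18)
31128 - r(U(-5, -3))*q = 31128 - (-7*(√2*√(-3))²/18)*42 = 31128 - (-7*(√2*(I*√3))²/18)*42 = 31128 - (-7*(I*√6)²/18)*42 = 31128 - (-7/18*(-6))*42 = 31128 - 7*42/3 = 31128 - 1*98 = 31128 - 98 = 31030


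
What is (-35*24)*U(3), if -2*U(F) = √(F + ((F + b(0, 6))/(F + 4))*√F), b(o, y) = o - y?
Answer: 60*√(147 - 21*√3) ≈ 631.08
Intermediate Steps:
U(F) = -√(F + √F*(-6 + F)/(4 + F))/2 (U(F) = -√(F + ((F + (0 - 1*6))/(F + 4))*√F)/2 = -√(F + ((F + (0 - 6))/(4 + F))*√F)/2 = -√(F + ((F - 6)/(4 + F))*√F)/2 = -√(F + ((-6 + F)/(4 + F))*√F)/2 = -√(F + √F*(-6 + F)/(4 + F))/2)
(-35*24)*U(3) = (-35*24)*(-√(3^(3/2) - 6*√3 + 3*(4 + 3))/√(4 + 3)/2) = -(-420)*√((3*√3 - 6*√3 + 3*7)/7) = -(-420)*√((3*√3 - 6*√3 + 21)/7) = -(-420)*√((21 - 3*√3)/7) = -(-420)*√(3 - 3*√3/7) = 420*√(3 - 3*√3/7)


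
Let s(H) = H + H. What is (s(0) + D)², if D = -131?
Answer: 17161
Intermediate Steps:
s(H) = 2*H
(s(0) + D)² = (2*0 - 131)² = (0 - 131)² = (-131)² = 17161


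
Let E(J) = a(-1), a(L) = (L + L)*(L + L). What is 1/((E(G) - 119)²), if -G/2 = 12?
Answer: 1/13225 ≈ 7.5614e-5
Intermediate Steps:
G = -24 (G = -2*12 = -24)
a(L) = 4*L² (a(L) = (2*L)*(2*L) = 4*L²)
E(J) = 4 (E(J) = 4*(-1)² = 4*1 = 4)
1/((E(G) - 119)²) = 1/((4 - 119)²) = 1/((-115)²) = 1/13225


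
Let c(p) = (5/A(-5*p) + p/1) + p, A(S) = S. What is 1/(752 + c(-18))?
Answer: 18/12889 ≈ 0.0013965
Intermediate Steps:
c(p) = -1/p + 2*p (c(p) = (5/((-5*p)) + p/1) + p = (5*(-1/(5*p)) + p*1) + p = (-1/p + p) + p = (p - 1/p) + p = -1/p + 2*p)
1/(752 + c(-18)) = 1/(752 + (-1/(-18) + 2*(-18))) = 1/(752 + (-1*(-1/18) - 36)) = 1/(752 + (1/18 - 36)) = 1/(752 - 647/18) = 1/(12889/18) = 18/12889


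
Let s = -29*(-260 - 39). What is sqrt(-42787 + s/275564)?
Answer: I*sqrt(812262655839527)/137782 ≈ 206.85*I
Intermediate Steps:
s = 8671 (s = -29*(-299) = 8671)
sqrt(-42787 + s/275564) = sqrt(-42787 + 8671/275564) = sqrt(-11790548197/275564) = I*sqrt(812262655839527)/137782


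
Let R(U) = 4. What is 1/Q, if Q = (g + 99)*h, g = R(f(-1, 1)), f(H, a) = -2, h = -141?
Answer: -1/14523 ≈ -6.8856e-5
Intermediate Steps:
g = 4
Q = -14523 (Q = (4 + 99)*(-141) = 103*(-141) = -14523)
1/Q = 1/(-14523) = -1/14523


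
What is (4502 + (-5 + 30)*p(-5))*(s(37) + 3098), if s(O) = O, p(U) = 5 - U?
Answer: 14897520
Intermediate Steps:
(4502 + (-5 + 30)*p(-5))*(s(37) + 3098) = (4502 + (-5 + 30)*(5 - 1*(-5)))*(37 + 3098) = (4502 + 25*(5 + 5))*3135 = (4502 + 25*10)*3135 = (4502 + 250)*3135 = 4752*3135 = 14897520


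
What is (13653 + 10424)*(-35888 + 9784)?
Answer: -628506008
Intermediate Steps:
(13653 + 10424)*(-35888 + 9784) = 24077*(-26104) = -628506008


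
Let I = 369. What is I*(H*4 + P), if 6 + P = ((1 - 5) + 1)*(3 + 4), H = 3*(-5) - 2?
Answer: -35055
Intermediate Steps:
H = -17 (H = -15 - 2 = -17)
P = -27 (P = -6 + ((1 - 5) + 1)*(3 + 4) = -6 + (-4 + 1)*7 = -6 - 3*7 = -6 - 21 = -27)
I*(H*4 + P) = 369*(-17*4 - 27) = 369*(-68 - 27) = 369*(-95) = -35055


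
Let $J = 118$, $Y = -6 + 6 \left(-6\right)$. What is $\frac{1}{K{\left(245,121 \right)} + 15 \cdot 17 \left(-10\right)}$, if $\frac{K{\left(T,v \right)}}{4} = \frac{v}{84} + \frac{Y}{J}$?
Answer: $- \frac{1239}{3154075} \approx -0.00039283$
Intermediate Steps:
$Y = -42$ ($Y = -6 - 36 = -42$)
$K{\left(T,v \right)} = - \frac{84}{59} + \frac{v}{21}$ ($K{\left(T,v \right)} = 4 \left(\frac{v}{84} - \frac{42}{118}\right) = 4 \left(v \frac{1}{84} - \frac{21}{59}\right) = 4 \left(\frac{v}{84} - \frac{21}{59}\right) = 4 \left(- \frac{21}{59} + \frac{v}{84}\right) = - \frac{84}{59} + \frac{v}{21}$)
$\frac{1}{K{\left(245,121 \right)} + 15 \cdot 17 \left(-10\right)} = \frac{1}{\left(- \frac{84}{59} + \frac{1}{21} \cdot 121\right) + 15 \cdot 17 \left(-10\right)} = \frac{1}{\left(- \frac{84}{59} + \frac{121}{21}\right) + 255 \left(-10\right)} = \frac{1}{\frac{5375}{1239} - 2550} = \frac{1}{- \frac{3154075}{1239}} = - \frac{1239}{3154075}$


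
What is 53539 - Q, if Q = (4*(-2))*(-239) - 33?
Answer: 51660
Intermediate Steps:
Q = 1879 (Q = -8*(-239) - 33 = 1912 - 33 = 1879)
53539 - Q = 53539 - 1*1879 = 53539 - 1879 = 51660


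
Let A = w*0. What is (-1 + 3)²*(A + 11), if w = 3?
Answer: 44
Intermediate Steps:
A = 0 (A = 3*0 = 0)
(-1 + 3)²*(A + 11) = (-1 + 3)²*(0 + 11) = 2²*11 = 4*11 = 44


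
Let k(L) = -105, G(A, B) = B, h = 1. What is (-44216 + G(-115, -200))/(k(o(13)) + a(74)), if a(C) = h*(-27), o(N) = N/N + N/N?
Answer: 11104/33 ≈ 336.48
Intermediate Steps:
o(N) = 2 (o(N) = 1 + 1 = 2)
a(C) = -27 (a(C) = 1*(-27) = -27)
(-44216 + G(-115, -200))/(k(o(13)) + a(74)) = (-44216 - 200)/(-105 - 27) = -44416/(-132) = -44416*(-1/132) = 11104/33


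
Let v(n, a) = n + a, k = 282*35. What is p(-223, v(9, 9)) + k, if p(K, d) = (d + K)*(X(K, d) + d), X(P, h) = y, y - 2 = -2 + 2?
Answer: 5770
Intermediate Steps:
y = 2 (y = 2 + (-2 + 2) = 2 + 0 = 2)
X(P, h) = 2
k = 9870
v(n, a) = a + n
p(K, d) = (2 + d)*(K + d) (p(K, d) = (d + K)*(2 + d) = (K + d)*(2 + d) = (2 + d)*(K + d))
p(-223, v(9, 9)) + k = ((9 + 9)**2 + 2*(-223) + 2*(9 + 9) - 223*(9 + 9)) + 9870 = (18**2 - 446 + 2*18 - 223*18) + 9870 = (324 - 446 + 36 - 4014) + 9870 = -4100 + 9870 = 5770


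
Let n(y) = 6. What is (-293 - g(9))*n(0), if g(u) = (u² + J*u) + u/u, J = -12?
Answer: -1602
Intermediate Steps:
g(u) = 1 + u² - 12*u (g(u) = (u² - 12*u) + u/u = (u² - 12*u) + 1 = 1 + u² - 12*u)
(-293 - g(9))*n(0) = (-293 - (1 + 9² - 12*9))*6 = (-293 - (1 + 81 - 108))*6 = (-293 - 1*(-26))*6 = (-293 + 26)*6 = -267*6 = -1602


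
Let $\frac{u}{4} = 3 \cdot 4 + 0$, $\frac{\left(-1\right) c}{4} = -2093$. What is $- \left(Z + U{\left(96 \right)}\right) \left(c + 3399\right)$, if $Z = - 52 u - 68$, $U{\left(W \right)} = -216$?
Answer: $32723380$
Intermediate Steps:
$c = 8372$ ($c = \left(-4\right) \left(-2093\right) = 8372$)
$u = 48$ ($u = 4 \left(3 \cdot 4 + 0\right) = 4 \left(12 + 0\right) = 4 \cdot 12 = 48$)
$Z = -2564$ ($Z = \left(-52\right) 48 - 68 = -2496 - 68 = -2564$)
$- \left(Z + U{\left(96 \right)}\right) \left(c + 3399\right) = - \left(-2564 - 216\right) \left(8372 + 3399\right) = - \left(-2780\right) 11771 = \left(-1\right) \left(-32723380\right) = 32723380$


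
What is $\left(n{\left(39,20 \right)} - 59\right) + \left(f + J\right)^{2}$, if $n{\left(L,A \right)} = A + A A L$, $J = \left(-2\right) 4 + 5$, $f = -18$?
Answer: $16002$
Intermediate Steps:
$J = -3$ ($J = -8 + 5 = -3$)
$n{\left(L,A \right)} = A + L A^{2}$ ($n{\left(L,A \right)} = A + A^{2} L = A + L A^{2}$)
$\left(n{\left(39,20 \right)} - 59\right) + \left(f + J\right)^{2} = \left(20 \left(1 + 20 \cdot 39\right) - 59\right) + \left(-18 - 3\right)^{2} = \left(20 \left(1 + 780\right) - 59\right) + \left(-21\right)^{2} = \left(20 \cdot 781 - 59\right) + 441 = \left(15620 - 59\right) + 441 = 15561 + 441 = 16002$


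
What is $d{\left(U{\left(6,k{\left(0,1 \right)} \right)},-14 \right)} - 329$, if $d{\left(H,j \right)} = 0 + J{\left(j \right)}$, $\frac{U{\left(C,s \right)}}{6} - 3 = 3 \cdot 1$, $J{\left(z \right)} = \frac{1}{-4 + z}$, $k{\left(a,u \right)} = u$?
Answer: $- \frac{5923}{18} \approx -329.06$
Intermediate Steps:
$U{\left(C,s \right)} = 36$ ($U{\left(C,s \right)} = 18 + 6 \cdot 3 \cdot 1 = 18 + 6 \cdot 3 = 18 + 18 = 36$)
$d{\left(H,j \right)} = \frac{1}{-4 + j}$ ($d{\left(H,j \right)} = 0 + \frac{1}{-4 + j} = \frac{1}{-4 + j}$)
$d{\left(U{\left(6,k{\left(0,1 \right)} \right)},-14 \right)} - 329 = \frac{1}{-4 - 14} - 329 = \frac{1}{-18} - 329 = - \frac{1}{18} - 329 = - \frac{5923}{18}$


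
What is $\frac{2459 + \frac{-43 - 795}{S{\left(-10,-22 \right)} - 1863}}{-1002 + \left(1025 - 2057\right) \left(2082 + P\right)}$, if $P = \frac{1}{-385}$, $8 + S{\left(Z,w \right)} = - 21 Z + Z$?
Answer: $- \frac{1582283395}{1382927918238} \approx -0.0011442$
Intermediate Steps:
$S{\left(Z,w \right)} = -8 - 20 Z$ ($S{\left(Z,w \right)} = -8 + \left(- 21 Z + Z\right) = -8 - 20 Z$)
$P = - \frac{1}{385} \approx -0.0025974$
$\frac{2459 + \frac{-43 - 795}{S{\left(-10,-22 \right)} - 1863}}{-1002 + \left(1025 - 2057\right) \left(2082 + P\right)} = \frac{2459 + \frac{-43 - 795}{\left(-8 - -200\right) - 1863}}{-1002 + \left(1025 - 2057\right) \left(2082 - \frac{1}{385}\right)} = \frac{2459 - \frac{838}{\left(-8 + 200\right) - 1863}}{-1002 - \frac{827219208}{385}} = \frac{2459 - \frac{838}{192 - 1863}}{-1002 - \frac{827219208}{385}} = \frac{2459 - \frac{838}{-1671}}{- \frac{827604978}{385}} = \left(2459 - - \frac{838}{1671}\right) \left(- \frac{385}{827604978}\right) = \left(2459 + \frac{838}{1671}\right) \left(- \frac{385}{827604978}\right) = \frac{4109827}{1671} \left(- \frac{385}{827604978}\right) = - \frac{1582283395}{1382927918238}$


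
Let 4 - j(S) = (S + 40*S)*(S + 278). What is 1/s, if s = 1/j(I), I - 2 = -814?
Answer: -17777924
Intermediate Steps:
I = -812 (I = 2 - 814 = -812)
j(S) = 4 - 41*S*(278 + S) (j(S) = 4 - (S + 40*S)*(S + 278) = 4 - 41*S*(278 + S))
s = -1/17777924 (s = 1/(4 - 11398*(-812) - 41*(-812)²) = 1/(4 + 9255176 - 41*659344) = 1/(4 + 9255176 - 27033104) = 1/(-17777924) = -1/17777924 ≈ -5.6250e-8)
1/s = 1/(-1/17777924) = -17777924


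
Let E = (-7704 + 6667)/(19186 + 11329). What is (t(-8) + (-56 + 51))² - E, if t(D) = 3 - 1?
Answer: 16216/1795 ≈ 9.0340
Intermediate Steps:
t(D) = 2
E = -61/1795 (E = -1037/30515 = -1037*1/30515 = -61/1795 ≈ -0.033983)
(t(-8) + (-56 + 51))² - E = (2 + (-56 + 51))² - 1*(-61/1795) = (2 - 5)² + 61/1795 = (-3)² + 61/1795 = 9 + 61/1795 = 16216/1795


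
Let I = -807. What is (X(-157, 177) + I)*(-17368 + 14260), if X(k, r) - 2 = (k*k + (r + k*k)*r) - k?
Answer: -13731774924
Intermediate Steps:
X(k, r) = 2 + k² - k + r*(r + k²) (X(k, r) = 2 + ((k*k + (r + k*k)*r) - k) = 2 + ((k² + (r + k²)*r) - k) = 2 + ((k² + r*(r + k²)) - k) = 2 + (k² - k + r*(r + k²)) = 2 + k² - k + r*(r + k²))
(X(-157, 177) + I)*(-17368 + 14260) = ((2 + (-157)² + 177² - 1*(-157) + 177*(-157)²) - 807)*(-17368 + 14260) = ((2 + 24649 + 31329 + 157 + 177*24649) - 807)*(-3108) = ((2 + 24649 + 31329 + 157 + 4362873) - 807)*(-3108) = (4419010 - 807)*(-3108) = 4418203*(-3108) = -13731774924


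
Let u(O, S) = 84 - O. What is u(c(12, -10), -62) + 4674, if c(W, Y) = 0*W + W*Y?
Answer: 4878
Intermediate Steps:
c(W, Y) = W*Y (c(W, Y) = 0 + W*Y = W*Y)
u(c(12, -10), -62) + 4674 = (84 - 12*(-10)) + 4674 = (84 - 1*(-120)) + 4674 = (84 + 120) + 4674 = 204 + 4674 = 4878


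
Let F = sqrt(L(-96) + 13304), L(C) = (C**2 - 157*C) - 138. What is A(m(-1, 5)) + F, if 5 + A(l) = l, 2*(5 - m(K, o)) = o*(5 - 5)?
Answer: sqrt(37454) ≈ 193.53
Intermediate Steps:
m(K, o) = 5 (m(K, o) = 5 - o*(5 - 5)/2 = 5 - o*0/2 = 5 - 1/2*0 = 5 + 0 = 5)
L(C) = -138 + C**2 - 157*C
A(l) = -5 + l
F = sqrt(37454) (F = sqrt((-138 + (-96)**2 - 157*(-96)) + 13304) = sqrt((-138 + 9216 + 15072) + 13304) = sqrt(24150 + 13304) = sqrt(37454) ≈ 193.53)
A(m(-1, 5)) + F = (-5 + 5) + sqrt(37454) = 0 + sqrt(37454) = sqrt(37454)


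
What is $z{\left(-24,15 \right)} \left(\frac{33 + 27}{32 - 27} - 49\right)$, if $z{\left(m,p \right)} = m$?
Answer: $888$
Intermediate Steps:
$z{\left(-24,15 \right)} \left(\frac{33 + 27}{32 - 27} - 49\right) = - 24 \left(\frac{33 + 27}{32 - 27} - 49\right) = - 24 \left(\frac{60}{5} - 49\right) = - 24 \left(60 \cdot \frac{1}{5} - 49\right) = - 24 \left(12 - 49\right) = \left(-24\right) \left(-37\right) = 888$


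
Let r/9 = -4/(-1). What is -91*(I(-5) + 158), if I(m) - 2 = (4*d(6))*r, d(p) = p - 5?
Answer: -27664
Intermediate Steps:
d(p) = -5 + p
r = 36 (r = 9*(-4/(-1)) = 9*(-4*(-1)) = 9*4 = 36)
I(m) = 146 (I(m) = 2 + (4*(-5 + 6))*36 = 2 + (4*1)*36 = 2 + 4*36 = 2 + 144 = 146)
-91*(I(-5) + 158) = -91*(146 + 158) = -91*304 = -27664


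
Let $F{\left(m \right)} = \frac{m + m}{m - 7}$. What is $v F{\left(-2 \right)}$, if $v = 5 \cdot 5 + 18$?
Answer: $\frac{172}{9} \approx 19.111$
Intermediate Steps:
$F{\left(m \right)} = \frac{2 m}{-7 + m}$
$v = 43$ ($v = 25 + 18 = 43$)
$v F{\left(-2 \right)} = 43 \cdot 2 \left(-2\right) \frac{1}{-7 - 2} = 43 \cdot 2 \left(-2\right) \frac{1}{-9} = 43 \cdot 2 \left(-2\right) \left(- \frac{1}{9}\right) = 43 \cdot \frac{4}{9} = \frac{172}{9}$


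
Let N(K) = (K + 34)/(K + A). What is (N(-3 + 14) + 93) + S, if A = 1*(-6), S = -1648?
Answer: -1546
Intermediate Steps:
A = -6
N(K) = (34 + K)/(-6 + K) (N(K) = (K + 34)/(K - 6) = (34 + K)/(-6 + K))
(N(-3 + 14) + 93) + S = ((34 + (-3 + 14))/(-6 + (-3 + 14)) + 93) - 1648 = ((34 + 11)/(-6 + 11) + 93) - 1648 = (45/5 + 93) - 1648 = ((⅕)*45 + 93) - 1648 = (9 + 93) - 1648 = 102 - 1648 = -1546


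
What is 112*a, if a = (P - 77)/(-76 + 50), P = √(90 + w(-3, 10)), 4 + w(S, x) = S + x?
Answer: 4312/13 - 56*√93/13 ≈ 290.15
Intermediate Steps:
w(S, x) = -4 + S + x (w(S, x) = -4 + (S + x) = -4 + S + x)
P = √93 (P = √(90 + (-4 - 3 + 10)) = √(90 + 3) = √93 ≈ 9.6436)
a = 77/26 - √93/26 (a = (√93 - 77)/(-76 + 50) = (-77 + √93)/(-26) = (-77 + √93)*(-1/26) = 77/26 - √93/26 ≈ 2.5906)
112*a = 112*(77/26 - √93/26) = 4312/13 - 56*√93/13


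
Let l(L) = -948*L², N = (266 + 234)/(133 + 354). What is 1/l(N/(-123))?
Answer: -1196043267/79000000 ≈ -15.140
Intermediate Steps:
N = 500/487 ≈ 1.0267
1/l(N/(-123)) = 1/(-948*((500/487)/(-123))²) = 1/(-948*((500/487)*(-1/123))²) = 1/(-948*(-500/59901)²) = 1/(-948*250000/3588129801) = 1/(-79000000/1196043267) = -1196043267/79000000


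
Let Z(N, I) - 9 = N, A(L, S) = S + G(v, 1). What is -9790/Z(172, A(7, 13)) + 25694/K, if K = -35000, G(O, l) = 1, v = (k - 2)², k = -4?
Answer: -173650307/3167500 ≈ -54.823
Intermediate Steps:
v = 36 (v = (-4 - 2)² = (-6)² = 36)
A(L, S) = 1 + S (A(L, S) = S + 1 = 1 + S)
Z(N, I) = 9 + N
-9790/Z(172, A(7, 13)) + 25694/K = -9790/(9 + 172) + 25694/(-35000) = -9790/181 + 25694*(-1/35000) = -9790*1/181 - 12847/17500 = -9790/181 - 12847/17500 = -173650307/3167500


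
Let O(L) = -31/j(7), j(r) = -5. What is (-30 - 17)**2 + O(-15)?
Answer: 11076/5 ≈ 2215.2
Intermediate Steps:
O(L) = 31/5 (O(L) = -31/(-5) = -31*(-1/5) = 31/5)
(-30 - 17)**2 + O(-15) = (-30 - 17)**2 + 31/5 = (-47)**2 + 31/5 = 2209 + 31/5 = 11076/5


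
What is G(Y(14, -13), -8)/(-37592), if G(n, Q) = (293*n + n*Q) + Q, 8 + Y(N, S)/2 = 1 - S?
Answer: -853/9398 ≈ -0.090764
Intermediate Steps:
Y(N, S) = -14 - 2*S (Y(N, S) = -16 + 2*(1 - S) = -16 + (2 - 2*S) = -14 - 2*S)
G(n, Q) = Q + 293*n + Q*n (G(n, Q) = (293*n + Q*n) + Q = Q + 293*n + Q*n)
G(Y(14, -13), -8)/(-37592) = (-8 + 293*(-14 - 2*(-13)) - 8*(-14 - 2*(-13)))/(-37592) = (-8 + 293*(-14 + 26) - 8*(-14 + 26))*(-1/37592) = (-8 + 293*12 - 8*12)*(-1/37592) = (-8 + 3516 - 96)*(-1/37592) = 3412*(-1/37592) = -853/9398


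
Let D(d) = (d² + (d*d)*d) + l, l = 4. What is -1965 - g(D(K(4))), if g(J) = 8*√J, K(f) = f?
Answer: -1965 - 16*√21 ≈ -2038.3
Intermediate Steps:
D(d) = 4 + d² + d³ (D(d) = (d² + (d*d)*d) + 4 = (d² + d²*d) + 4 = (d² + d³) + 4 = 4 + d² + d³)
-1965 - g(D(K(4))) = -1965 - 8*√(4 + 4² + 4³) = -1965 - 8*√(4 + 16 + 64) = -1965 - 8*√84 = -1965 - 8*2*√21 = -1965 - 16*√21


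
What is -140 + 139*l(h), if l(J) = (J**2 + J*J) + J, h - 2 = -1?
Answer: 277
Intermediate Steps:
h = 1 (h = 2 - 1 = 1)
l(J) = J + 2*J**2 (l(J) = (J**2 + J**2) + J = 2*J**2 + J = J + 2*J**2)
-140 + 139*l(h) = -140 + 139*(1*(1 + 2*1)) = -140 + 139*(1*(1 + 2)) = -140 + 139*(1*3) = -140 + 139*3 = -140 + 417 = 277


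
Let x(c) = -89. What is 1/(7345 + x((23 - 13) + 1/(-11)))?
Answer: 1/7256 ≈ 0.00013782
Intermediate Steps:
1/(7345 + x((23 - 13) + 1/(-11))) = 1/(7345 - 89) = 1/7256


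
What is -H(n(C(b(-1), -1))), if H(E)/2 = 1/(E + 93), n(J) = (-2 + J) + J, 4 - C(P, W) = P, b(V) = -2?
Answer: -2/103 ≈ -0.019417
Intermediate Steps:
C(P, W) = 4 - P
n(J) = -2 + 2*J
H(E) = 2/(93 + E) (H(E) = 2/(E + 93) = 2/(93 + E))
-H(n(C(b(-1), -1))) = -2/(93 + (-2 + 2*(4 - 1*(-2)))) = -2/(93 + (-2 + 2*(4 + 2))) = -2/(93 + (-2 + 2*6)) = -2/(93 + (-2 + 12)) = -2/(93 + 10) = -2/103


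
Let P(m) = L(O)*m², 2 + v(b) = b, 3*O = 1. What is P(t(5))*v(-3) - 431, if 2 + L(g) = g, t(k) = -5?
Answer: -668/3 ≈ -222.67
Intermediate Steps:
O = ⅓ (O = (⅓)*1 = ⅓ ≈ 0.33333)
v(b) = -2 + b
L(g) = -2 + g
P(m) = -5*m²/3 (P(m) = (-2 + ⅓)*m² = -5*m²/3)
P(t(5))*v(-3) - 431 = (-5/3*(-5)²)*(-2 - 3) - 431 = -5/3*25*(-5) - 431 = -125/3*(-5) - 431 = 625/3 - 431 = -668/3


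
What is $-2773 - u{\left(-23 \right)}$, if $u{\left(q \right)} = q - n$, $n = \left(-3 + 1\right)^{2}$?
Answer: $-2746$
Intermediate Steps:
$n = 4$ ($n = \left(-2\right)^{2} = 4$)
$u{\left(q \right)} = -4 + q$ ($u{\left(q \right)} = q - 4 = -4 + q$)
$-2773 - u{\left(-23 \right)} = -2773 - \left(-4 - 23\right) = -2773 - -27 = -2773 + 27 = -2746$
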